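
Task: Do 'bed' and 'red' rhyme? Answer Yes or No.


Rime (stressed vowel + following sounds) of 'bed': -ed = /ɛd/
Rime of 'red': -ed = /ɛd/
/ɛd/ and /ɛd/ are the same ending sound, so the words rhyme.

Yes


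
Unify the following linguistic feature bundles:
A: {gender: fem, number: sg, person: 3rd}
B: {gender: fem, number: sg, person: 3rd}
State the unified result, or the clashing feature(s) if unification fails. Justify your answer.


Compare features:
gender: A=fem vs B=fem -> unified: fem
number: A=sg vs B=sg -> unified: sg
person: A=3rd vs B=3rd -> unified: 3rd
No clashes found.

Unified: {gender: fem, number: sg, person: 3rd}


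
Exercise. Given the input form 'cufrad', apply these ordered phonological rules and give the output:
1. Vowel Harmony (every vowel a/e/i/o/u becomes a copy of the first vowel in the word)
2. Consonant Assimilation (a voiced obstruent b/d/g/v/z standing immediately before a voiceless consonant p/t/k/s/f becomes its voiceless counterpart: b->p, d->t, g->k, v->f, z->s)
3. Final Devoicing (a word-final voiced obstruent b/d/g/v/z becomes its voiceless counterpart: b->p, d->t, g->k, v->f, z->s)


Starting form: 'cufrad'
Rule 1: Vowel Harmony: all vowels become 'u' (matching first vowel). 'cufrad' -> 'cufrud'
Rule 2: Consonant Assimilation: no voiced obstruent (b/d/g/v/z) stands immediately before a voiceless consonant (p/t/k/s/f). No change.
Rule 3: Final Devoicing: word-final voiced obstruent 'd' becomes voiceless 't'. 'cufrud' -> 'cufrut'
Final form: 'cufrut'

cufrut


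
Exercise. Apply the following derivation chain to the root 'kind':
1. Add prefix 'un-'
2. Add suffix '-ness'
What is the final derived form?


Step 1: Add prefix 'un-' to 'kind' = 'unkind'
Step 2: Add suffix '-ness' to 'unkind' = 'unkindness'

unkindness


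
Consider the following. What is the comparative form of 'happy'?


Apply comparative formation (consonant + y: change y to i, add -er): 'happy' -> 'happier'.

happier


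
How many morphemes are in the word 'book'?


Decomposition: book (free morpheme) = 1 morpheme(s)

1 morphemes


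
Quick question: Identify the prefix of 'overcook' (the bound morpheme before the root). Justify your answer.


The word 'overcook' = 'over' (prefix) + 'cook' (root). The prefix is 'over'.

over


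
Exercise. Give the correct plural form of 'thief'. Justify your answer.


Apply rule: Change -f to -ves. 'thief' becomes 'thieves'.

thieves


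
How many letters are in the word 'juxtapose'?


Spell out 'juxtapose' and number each letter: j(1), u(2), x(3), t(4), a(5), p(6), o(7), s(8), e(9). Total: 9 letters.

9


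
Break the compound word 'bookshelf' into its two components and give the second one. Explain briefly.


Split 'bookshelf' into 'book' + 'shelf'. The second part is 'shelf'.

shelf


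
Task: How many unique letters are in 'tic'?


Unique letters in 'tic': {c, i, t} = 3 distinct letters.

3


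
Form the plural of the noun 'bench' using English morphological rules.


Apply rule: Add -es (sibilant/fricative ending). 'bench' becomes 'benches'.

benches


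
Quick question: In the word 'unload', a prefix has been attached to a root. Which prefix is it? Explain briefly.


The word 'unload' = 'un' (prefix) + 'load' (root). The prefix is 'un'.

un


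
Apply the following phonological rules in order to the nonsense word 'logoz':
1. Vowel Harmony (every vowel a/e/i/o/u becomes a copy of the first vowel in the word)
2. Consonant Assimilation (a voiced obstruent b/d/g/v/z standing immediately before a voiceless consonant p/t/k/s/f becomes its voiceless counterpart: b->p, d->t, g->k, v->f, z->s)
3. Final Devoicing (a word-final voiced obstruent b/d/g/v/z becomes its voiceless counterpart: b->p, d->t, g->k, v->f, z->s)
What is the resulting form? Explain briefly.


Starting form: 'logoz'
Rule 1: Vowel Harmony: all vowels already match. No change.
Rule 2: Consonant Assimilation: no voiced obstruent (b/d/g/v/z) stands immediately before a voiceless consonant (p/t/k/s/f). No change.
Rule 3: Final Devoicing: word-final voiced obstruent 'z' becomes voiceless 's'. 'logoz' -> 'logos'
Final form: 'logos'

logos


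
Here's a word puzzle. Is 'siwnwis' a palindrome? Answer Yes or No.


Forward: 'siwnwis'
Reversed: 'siwnwis'
They are identical.

Yes


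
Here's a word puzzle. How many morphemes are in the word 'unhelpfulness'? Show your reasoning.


Decomposition: un- (prefix) + help (root) + -ful (suffix) + -ness (suffix) = 4 morpheme(s)

4 morphemes


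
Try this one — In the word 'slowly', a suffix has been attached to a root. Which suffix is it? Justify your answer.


The word 'slowly' = 'slow' (root) + '-ly' (suffix). The suffix is '-ly'.

ly


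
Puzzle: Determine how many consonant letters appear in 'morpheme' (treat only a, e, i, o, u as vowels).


Consonants in 'morpheme': m, r, p, h, m = 5 consonants.

5


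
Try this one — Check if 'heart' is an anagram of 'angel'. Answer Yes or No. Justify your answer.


Sorted letters of 'heart': 'aehrt'
Sorted letters of 'angel': 'aegln'
They do not match.

No


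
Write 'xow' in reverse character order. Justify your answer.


Reverse 'xow' character by character: 'wox'.

wox


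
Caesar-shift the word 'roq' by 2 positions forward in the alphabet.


Shift each letter by 2: r -> t, o -> q, q -> s. Result: 'tqs'.

tqs


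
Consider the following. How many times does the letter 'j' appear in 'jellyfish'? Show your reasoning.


Letter 'j' in 'jellyfish': found at position(s) 1 = 1 occurrence(s).

1


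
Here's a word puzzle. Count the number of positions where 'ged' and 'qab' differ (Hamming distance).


Alignment:
Position 1: 'g' vs 'q' = DIFFER
Position 2: 'e' vs 'a' = DIFFER
Position 3: 'd' vs 'b' = DIFFER
Total differences: 3

3


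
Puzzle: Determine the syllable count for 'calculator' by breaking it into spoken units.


Break 'calculator' into syllables: cal-cu-la-tor -> cal | cu | la | tor = 4 syllables

4 syllables


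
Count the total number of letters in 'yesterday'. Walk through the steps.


Spell out 'yesterday' and number each letter: y(1), e(2), s(3), t(4), e(5), r(6), d(7), a(8), y(9). Total: 9 letters.

9


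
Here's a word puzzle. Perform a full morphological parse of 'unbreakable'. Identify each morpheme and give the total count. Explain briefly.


Step 1: Identify prefix: 'un' (meaning: not/reverse)
Step 2: Identify root: 'break'
Step 3: Identify suffix(es): 'able'
Decomposition: un- (prefix: not/reverse) + break (root) + -able (suffix: capable of)
Total morphemes: 3

3 morphemes (un- (prefix: not/reverse) + break (root) + -able (suffix: capable of))


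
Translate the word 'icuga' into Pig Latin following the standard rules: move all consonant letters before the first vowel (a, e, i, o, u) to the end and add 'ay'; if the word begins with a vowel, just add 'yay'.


'icuga' starts with a vowel, so add 'yay': 'icugayay'.

icugayay


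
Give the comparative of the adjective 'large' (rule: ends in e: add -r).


Apply comparative formation (ends in e: add -r): 'large' -> 'larger'.

larger


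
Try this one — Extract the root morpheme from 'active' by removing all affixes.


Remove suffix '-ive' from 'active' to get root 'act'.

act


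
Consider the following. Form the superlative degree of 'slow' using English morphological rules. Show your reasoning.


Apply superlative formation (add -est): 'slow' -> 'slowest'.

slowest


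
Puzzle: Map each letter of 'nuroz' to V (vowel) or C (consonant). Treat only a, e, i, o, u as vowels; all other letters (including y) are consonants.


Letter mapping: n = C, u = V, r = C, o = V, z = C.

CVCVC


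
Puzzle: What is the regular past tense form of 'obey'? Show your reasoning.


Apply rule: Add -ed. 'obey' becomes 'obeyed'.

obeyed


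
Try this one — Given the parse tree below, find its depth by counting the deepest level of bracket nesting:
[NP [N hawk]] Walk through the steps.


Count bracket nesting levels:
'[' at pos 0: depth = 1
'[' at pos 4: depth = 2
Maximum depth reached: 2

2


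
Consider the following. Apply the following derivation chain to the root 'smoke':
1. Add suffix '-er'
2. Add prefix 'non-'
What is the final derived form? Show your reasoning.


Step 1: Add suffix '-er' to 'smoke' = 'smoker'
Step 2: Add prefix 'non-' to 'smoker' = 'nonsmoker'

nonsmoker


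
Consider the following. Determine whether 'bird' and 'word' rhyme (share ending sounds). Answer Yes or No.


Rime (stressed vowel + following sounds) of 'bird': -ird = /ɜːrd/
Rime of 'word': -ord = /ɜːrd/
/ɜːrd/ and /ɜːrd/ are the same ending sound, so the words rhyme.

Yes


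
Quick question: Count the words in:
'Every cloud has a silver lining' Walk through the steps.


Split into words: Every | cloud | has | a | silver | lining = 6 words.

6


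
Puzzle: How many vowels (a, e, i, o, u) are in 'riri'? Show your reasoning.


Vowels in 'riri': i, i = 2 vowels.

2


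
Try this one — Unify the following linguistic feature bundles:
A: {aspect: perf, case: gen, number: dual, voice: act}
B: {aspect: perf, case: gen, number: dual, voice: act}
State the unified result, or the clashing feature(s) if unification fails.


Compare features:
aspect: A=perf vs B=perf -> unified: perf
case: A=gen vs B=gen -> unified: gen
number: A=dual vs B=dual -> unified: dual
voice: A=act vs B=act -> unified: act
No clashes found.

Unified: {aspect: perf, case: gen, number: dual, voice: act}


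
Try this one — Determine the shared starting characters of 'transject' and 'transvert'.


Compare from the start: 5 characters match: 'trans'. Mismatch at position 6: 'j' vs 'v'.

trans


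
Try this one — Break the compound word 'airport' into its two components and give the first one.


Split 'airport' into 'air' + 'port'. The first part is 'air'.

air


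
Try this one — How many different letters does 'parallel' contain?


Unique letters in 'parallel': {a, e, l, p, r} = 5 distinct letters.

5


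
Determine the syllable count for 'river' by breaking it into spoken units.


Break 'river' into syllables: riv-er -> riv | er = 2 syllables

2 syllables


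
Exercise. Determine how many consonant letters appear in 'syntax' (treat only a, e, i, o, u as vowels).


Consonants in 'syntax': s, y, n, t, x = 5 consonants.

5


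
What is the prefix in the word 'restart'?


The word 'restart' = 're' (prefix) + 'start' (root). The prefix is 're'.

re


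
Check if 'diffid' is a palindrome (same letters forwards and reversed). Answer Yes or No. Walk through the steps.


Forward: 'diffid'
Reversed: 'diffid'
They are identical.

Yes


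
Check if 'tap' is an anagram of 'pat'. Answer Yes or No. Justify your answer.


Sorted letters of 'tap': 'apt'
Sorted letters of 'pat': 'apt'
They match.

Yes


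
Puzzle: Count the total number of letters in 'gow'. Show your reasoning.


Spell out 'gow' and number each letter: g(1), o(2), w(3). Total: 3 letters.

3


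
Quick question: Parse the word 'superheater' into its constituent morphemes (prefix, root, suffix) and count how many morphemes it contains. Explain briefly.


Step 1: Identify prefix: 'super' (meaning: above)
Step 2: Identify root: 'heat'
Step 3: Identify suffix(es): 'er'
Decomposition: super- (prefix: above) + heat (root) + -er (suffix: one who)
Total morphemes: 3

3 morphemes (super- (prefix: above) + heat (root) + -er (suffix: one who))


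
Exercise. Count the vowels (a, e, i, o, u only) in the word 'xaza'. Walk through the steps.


Vowels in 'xaza': a, a = 2 vowels.

2


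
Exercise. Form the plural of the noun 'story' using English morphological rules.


Apply rule: Change -y to -ies (consonant + y). 'story' becomes 'stories'.

stories


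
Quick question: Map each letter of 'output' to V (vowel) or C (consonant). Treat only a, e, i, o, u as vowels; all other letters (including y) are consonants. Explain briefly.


Letter mapping: o = V, u = V, t = C, p = C, u = V, t = C.

VVCCVC


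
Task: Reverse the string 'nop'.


Reverse 'nop' character by character: 'pon'.

pon


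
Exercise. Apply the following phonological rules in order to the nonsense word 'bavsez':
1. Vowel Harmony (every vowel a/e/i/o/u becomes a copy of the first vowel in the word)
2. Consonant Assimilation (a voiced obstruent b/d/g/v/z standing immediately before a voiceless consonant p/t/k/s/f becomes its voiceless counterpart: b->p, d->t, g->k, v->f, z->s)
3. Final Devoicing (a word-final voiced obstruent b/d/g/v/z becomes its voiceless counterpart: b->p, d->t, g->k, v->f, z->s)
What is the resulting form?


Starting form: 'bavsez'
Rule 1: Vowel Harmony: all vowels become 'a' (matching first vowel). 'bavsez' -> 'bavsaz'
Rule 2: Consonant Assimilation: voiced obstruent before voiceless consonant becomes voiceless ('vs' -> 'fs'). 'bavsaz' -> 'bafsaz'
Rule 3: Final Devoicing: word-final voiced obstruent 'z' becomes voiceless 's'. 'bafsaz' -> 'bafsas'
Final form: 'bafsas'

bafsas


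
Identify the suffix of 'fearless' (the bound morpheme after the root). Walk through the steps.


The word 'fearless' = 'fear' (root) + '-less' (suffix). The suffix is '-less'.

less


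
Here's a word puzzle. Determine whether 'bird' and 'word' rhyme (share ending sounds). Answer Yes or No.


Rime (stressed vowel + following sounds) of 'bird': -ird = /ɜːrd/
Rime of 'word': -ord = /ɜːrd/
/ɜːrd/ and /ɜːrd/ are the same ending sound, so the words rhyme.

Yes


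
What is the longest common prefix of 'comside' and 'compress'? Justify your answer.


Compare from the start: 3 characters match: 'com'. Mismatch at position 4: 's' vs 'p'.

com


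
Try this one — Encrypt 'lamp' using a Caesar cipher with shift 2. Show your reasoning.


Shift each letter by 2: l -> n, a -> c, m -> o, p -> r. Result: 'ncor'.

ncor


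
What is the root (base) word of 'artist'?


Remove suffix '-ist' from 'artist' to get root 'art'.

art


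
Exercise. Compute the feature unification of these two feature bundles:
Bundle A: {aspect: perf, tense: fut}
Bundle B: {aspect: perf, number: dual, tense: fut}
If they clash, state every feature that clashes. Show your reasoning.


Compare features:
aspect: A=perf vs B=perf -> unified: perf
number: A=_ vs B=dual -> unified: dual
tense: A=fut vs B=fut -> unified: fut
No clashes found.

Unified: {aspect: perf, number: dual, tense: fut}


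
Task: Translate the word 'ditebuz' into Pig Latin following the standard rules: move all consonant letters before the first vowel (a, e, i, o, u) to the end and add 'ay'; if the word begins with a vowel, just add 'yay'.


'ditebuz': move consonant cluster 'd' to end and add 'ay': 'itebuzday'.

itebuzday


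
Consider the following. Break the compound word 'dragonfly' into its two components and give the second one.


Split 'dragonfly' into 'dragon' + 'fly'. The second part is 'fly'.

fly


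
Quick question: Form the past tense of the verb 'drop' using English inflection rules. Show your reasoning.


Apply rule: Double final consonant and add -ed. 'drop' becomes 'dropped'.

dropped


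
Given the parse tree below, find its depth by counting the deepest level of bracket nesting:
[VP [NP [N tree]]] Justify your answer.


Count bracket nesting levels:
'[' at pos 0: depth = 1
'[' at pos 4: depth = 2
'[' at pos 8: depth = 3
Maximum depth reached: 3

3


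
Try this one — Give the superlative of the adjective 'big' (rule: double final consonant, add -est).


Apply superlative formation (double final consonant, add -est): 'big' -> 'biggest'.

biggest


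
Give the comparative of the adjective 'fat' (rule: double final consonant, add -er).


Apply comparative formation (double final consonant, add -er): 'fat' -> 'fatter'.

fatter


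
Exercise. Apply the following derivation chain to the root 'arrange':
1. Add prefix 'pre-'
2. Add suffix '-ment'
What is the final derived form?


Step 1: Add prefix 'pre-' to 'arrange' = 'prearrange'
Step 2: Add suffix '-ment' to 'prearrange' = 'prearrangement'

prearrangement


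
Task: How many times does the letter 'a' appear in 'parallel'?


Letter 'a' in 'parallel': found at position(s) 2, 4 = 2 occurrence(s).

2


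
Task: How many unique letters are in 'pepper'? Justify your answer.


Unique letters in 'pepper': {e, p, r} = 3 distinct letters.

3


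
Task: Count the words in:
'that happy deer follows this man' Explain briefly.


Split into words: that | happy | deer | follows | this | man = 6 words.

6


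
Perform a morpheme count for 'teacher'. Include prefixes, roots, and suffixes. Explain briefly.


Decomposition: teach (root) + -er (suffix) = 2 morpheme(s)

2 morphemes


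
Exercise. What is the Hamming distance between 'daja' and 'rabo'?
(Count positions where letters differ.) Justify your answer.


Alignment:
Position 1: 'd' vs 'r' = DIFFER
Position 2: 'a' vs 'a' = match
Position 3: 'j' vs 'b' = DIFFER
Position 4: 'a' vs 'o' = DIFFER
Total differences: 3

3


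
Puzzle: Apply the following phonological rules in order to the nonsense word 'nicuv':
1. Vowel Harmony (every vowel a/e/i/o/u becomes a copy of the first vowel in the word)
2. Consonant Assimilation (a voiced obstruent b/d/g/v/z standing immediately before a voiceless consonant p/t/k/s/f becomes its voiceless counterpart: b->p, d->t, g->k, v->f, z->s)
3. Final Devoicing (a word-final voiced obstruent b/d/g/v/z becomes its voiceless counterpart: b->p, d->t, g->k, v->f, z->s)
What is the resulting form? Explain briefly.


Starting form: 'nicuv'
Rule 1: Vowel Harmony: all vowels become 'i' (matching first vowel). 'nicuv' -> 'niciv'
Rule 2: Consonant Assimilation: no voiced obstruent (b/d/g/v/z) stands immediately before a voiceless consonant (p/t/k/s/f). No change.
Rule 3: Final Devoicing: word-final voiced obstruent 'v' becomes voiceless 'f'. 'niciv' -> 'nicif'
Final form: 'nicif'

nicif


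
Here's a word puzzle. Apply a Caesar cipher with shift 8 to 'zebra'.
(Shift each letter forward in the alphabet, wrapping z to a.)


Shift each letter by 8: z -> h, e -> m, b -> j, r -> z, a -> i. Result: 'hmjzi'.

hmjzi


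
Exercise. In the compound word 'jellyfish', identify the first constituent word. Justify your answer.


Split 'jellyfish' into 'jelly' + 'fish'. The first part is 'jelly'.

jelly


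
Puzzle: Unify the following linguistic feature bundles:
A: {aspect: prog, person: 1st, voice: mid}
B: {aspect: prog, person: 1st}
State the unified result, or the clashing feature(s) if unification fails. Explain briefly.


Compare features:
aspect: A=prog vs B=prog -> unified: prog
person: A=1st vs B=1st -> unified: 1st
voice: A=mid vs B=_ -> unified: mid
No clashes found.

Unified: {aspect: prog, person: 1st, voice: mid}


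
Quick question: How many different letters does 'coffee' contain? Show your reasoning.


Unique letters in 'coffee': {c, e, f, o} = 4 distinct letters.

4


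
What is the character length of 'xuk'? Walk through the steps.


Spell out 'xuk' and number each letter: x(1), u(2), k(3). Total: 3 letters.

3


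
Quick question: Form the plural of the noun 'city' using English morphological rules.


Apply rule: Change -y to -ies (consonant + y). 'city' becomes 'cities'.

cities


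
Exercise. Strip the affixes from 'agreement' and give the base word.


Remove suffix '-ment' from 'agreement' to get root 'agree'.

agree


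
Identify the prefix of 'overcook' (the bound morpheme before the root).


The word 'overcook' = 'over' (prefix) + 'cook' (root). The prefix is 'over'.

over


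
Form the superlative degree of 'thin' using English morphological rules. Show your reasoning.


Apply superlative formation (double final consonant, add -est): 'thin' -> 'thinnest'.

thinnest


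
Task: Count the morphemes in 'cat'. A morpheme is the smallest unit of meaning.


Decomposition: cat (free morpheme) = 1 morpheme(s)

1 morphemes


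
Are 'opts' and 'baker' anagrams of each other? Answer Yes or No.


Sorted letters of 'opts': 'opst'
Sorted letters of 'baker': 'abekr'
They do not match.

No


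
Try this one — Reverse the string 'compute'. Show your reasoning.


Reverse 'compute' character by character: 'etupmoc'.

etupmoc


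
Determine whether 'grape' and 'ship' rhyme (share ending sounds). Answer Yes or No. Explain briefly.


Rime (stressed vowel + following sounds) of 'grape': -ape = /eɪp/
Rime of 'ship': -ip = /ɪp/
/eɪp/ and /ɪp/ are different ending sounds, so the words do not rhyme.

No


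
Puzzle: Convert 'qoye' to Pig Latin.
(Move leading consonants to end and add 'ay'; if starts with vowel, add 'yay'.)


'qoye': move consonant cluster 'q' to end and add 'ay': 'oyeqay'.

oyeqay


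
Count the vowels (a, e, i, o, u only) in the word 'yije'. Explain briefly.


Vowels in 'yije': i, e = 2 vowels.

2


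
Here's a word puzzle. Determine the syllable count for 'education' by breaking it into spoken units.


Break 'education' into syllables: ed-u-ca-tion -> ed | u | ca | tion = 4 syllables

4 syllables


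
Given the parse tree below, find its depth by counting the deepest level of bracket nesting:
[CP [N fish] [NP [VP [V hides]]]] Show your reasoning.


Count bracket nesting levels:
'[' at pos 0: depth = 1
'[' at pos 4: depth = 2
'[' at pos 13: depth = 2
'[' at pos 17: depth = 3
'[' at pos 21: depth = 4
Maximum depth reached: 4

4


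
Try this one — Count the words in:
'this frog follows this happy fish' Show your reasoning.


Split into words: this | frog | follows | this | happy | fish = 6 words.

6


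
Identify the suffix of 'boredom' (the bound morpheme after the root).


The word 'boredom' = 'bore' (root) + '-dom' (suffix). The suffix is '-dom'.

dom


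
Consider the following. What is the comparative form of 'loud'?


Apply comparative formation (add -er): 'loud' -> 'louder'.

louder


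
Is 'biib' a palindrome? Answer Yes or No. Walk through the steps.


Forward: 'biib'
Reversed: 'biib'
They are identical.

Yes


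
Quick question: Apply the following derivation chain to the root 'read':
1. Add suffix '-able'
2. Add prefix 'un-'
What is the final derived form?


Step 1: Add suffix '-able' to 'read' = 'readable'
Step 2: Add prefix 'un-' to 'readable' = 'unreadable'

unreadable


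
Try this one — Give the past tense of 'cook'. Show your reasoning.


Apply rule: Add -ed. 'cook' becomes 'cooked'.

cooked


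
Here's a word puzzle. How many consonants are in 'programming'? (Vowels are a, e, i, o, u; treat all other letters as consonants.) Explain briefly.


Consonants in 'programming': p, r, g, r, m, m, n, g = 8 consonants.

8


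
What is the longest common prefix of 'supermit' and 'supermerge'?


Compare from the start: 6 characters match: 'superm'. Mismatch at position 7: 'i' vs 'e'.

superm


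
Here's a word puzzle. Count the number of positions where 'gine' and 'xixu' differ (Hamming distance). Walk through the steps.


Alignment:
Position 1: 'g' vs 'x' = DIFFER
Position 2: 'i' vs 'i' = match
Position 3: 'n' vs 'x' = DIFFER
Position 4: 'e' vs 'u' = DIFFER
Total differences: 3

3


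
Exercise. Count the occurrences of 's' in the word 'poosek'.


Letter 's' in 'poosek': found at position(s) 4 = 1 occurrence(s).

1


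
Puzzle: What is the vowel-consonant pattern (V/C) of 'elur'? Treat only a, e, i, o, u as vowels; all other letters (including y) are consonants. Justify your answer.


Letter mapping: e = V, l = C, u = V, r = C.

VCVC


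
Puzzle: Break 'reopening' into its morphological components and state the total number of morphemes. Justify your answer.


Step 1: Identify prefix: 're' (meaning: again)
Step 2: Identify root: 'open'
Step 3: Identify suffix(es): 'ing'
Decomposition: re- (prefix: again) + open (root) + -ing (suffix: ongoing action)
Total morphemes: 3

3 morphemes (re- (prefix: again) + open (root) + -ing (suffix: ongoing action))


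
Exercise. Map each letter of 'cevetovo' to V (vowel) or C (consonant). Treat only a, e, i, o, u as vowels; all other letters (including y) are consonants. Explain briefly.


Letter mapping: c = C, e = V, v = C, e = V, t = C, o = V, v = C, o = V.

CVCVCVCV


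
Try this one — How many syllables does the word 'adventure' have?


Break 'adventure' into syllables: ad-ven-ture -> ad | ven | ture = 3 syllables

3 syllables


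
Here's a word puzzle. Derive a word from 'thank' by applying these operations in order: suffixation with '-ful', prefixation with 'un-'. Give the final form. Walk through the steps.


Step 1: Add suffix '-ful' to 'thank' = 'thankful'
Step 2: Add prefix 'un-' to 'thankful' = 'unthankful'

unthankful


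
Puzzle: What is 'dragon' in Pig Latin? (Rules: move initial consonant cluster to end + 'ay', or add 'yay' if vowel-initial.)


'dragon': move consonant cluster 'dr' to end and add 'ay': 'agondray'.

agondray


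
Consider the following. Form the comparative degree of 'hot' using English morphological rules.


Apply comparative formation (double final consonant, add -er): 'hot' -> 'hotter'.

hotter


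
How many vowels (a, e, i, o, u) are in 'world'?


Vowels in 'world': o = 1 vowels.

1


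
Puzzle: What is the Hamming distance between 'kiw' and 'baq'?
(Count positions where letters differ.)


Alignment:
Position 1: 'k' vs 'b' = DIFFER
Position 2: 'i' vs 'a' = DIFFER
Position 3: 'w' vs 'q' = DIFFER
Total differences: 3

3


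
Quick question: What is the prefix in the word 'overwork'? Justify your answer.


The word 'overwork' = 'over' (prefix) + 'work' (root). The prefix is 'over'.

over


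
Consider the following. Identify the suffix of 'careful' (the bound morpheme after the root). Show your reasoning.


The word 'careful' = 'care' (root) + '-ful' (suffix). The suffix is '-ful'.

ful


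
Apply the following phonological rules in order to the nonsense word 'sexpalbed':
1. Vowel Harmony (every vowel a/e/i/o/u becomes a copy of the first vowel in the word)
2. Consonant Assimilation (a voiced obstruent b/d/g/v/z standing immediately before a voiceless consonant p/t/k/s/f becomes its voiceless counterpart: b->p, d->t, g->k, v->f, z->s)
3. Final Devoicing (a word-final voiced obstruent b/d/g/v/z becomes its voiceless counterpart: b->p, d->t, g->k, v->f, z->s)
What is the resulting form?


Starting form: 'sexpalbed'
Rule 1: Vowel Harmony: all vowels become 'e' (matching first vowel). 'sexpalbed' -> 'sexpelbed'
Rule 2: Consonant Assimilation: no voiced obstruent (b/d/g/v/z) stands immediately before a voiceless consonant (p/t/k/s/f). No change.
Rule 3: Final Devoicing: word-final voiced obstruent 'd' becomes voiceless 't'. 'sexpelbed' -> 'sexpelbet'
Final form: 'sexpelbet'

sexpelbet


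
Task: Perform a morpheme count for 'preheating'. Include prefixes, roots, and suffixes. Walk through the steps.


Decomposition: pre- (prefix) + heat (root) + -ing (suffix) = 3 morpheme(s)

3 morphemes


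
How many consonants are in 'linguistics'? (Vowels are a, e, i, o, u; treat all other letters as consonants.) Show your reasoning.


Consonants in 'linguistics': l, n, g, s, t, c, s = 7 consonants.

7


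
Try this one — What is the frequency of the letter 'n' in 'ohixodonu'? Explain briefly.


Letter 'n' in 'ohixodonu': found at position(s) 8 = 1 occurrence(s).

1


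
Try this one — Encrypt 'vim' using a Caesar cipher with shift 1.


Shift each letter by 1: v -> w, i -> j, m -> n. Result: 'wjn'.

wjn


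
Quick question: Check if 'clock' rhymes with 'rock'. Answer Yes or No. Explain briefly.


Rime (stressed vowel + following sounds) of 'clock': -ock = /ɒk/
Rime of 'rock': -ock = /ɒk/
/ɒk/ and /ɒk/ are the same ending sound, so the words rhyme.

Yes


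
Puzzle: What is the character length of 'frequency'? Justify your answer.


Spell out 'frequency' and number each letter: f(1), r(2), e(3), q(4), u(5), e(6), n(7), c(8), y(9). Total: 9 letters.

9


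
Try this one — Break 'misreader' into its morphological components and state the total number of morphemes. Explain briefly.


Step 1: Identify prefix: 'mis' (meaning: wrongly)
Step 2: Identify root: 'read'
Step 3: Identify suffix(es): 'er'
Decomposition: mis- (prefix: wrongly) + read (root) + -er (suffix: one who)
Total morphemes: 3

3 morphemes (mis- (prefix: wrongly) + read (root) + -er (suffix: one who))


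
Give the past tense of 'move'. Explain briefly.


Apply rule: Add -d (word ends in -e). 'move' becomes 'moved'.

moved


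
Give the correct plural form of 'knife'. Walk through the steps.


Apply rule: Change -fe to -ves. 'knife' becomes 'knives'.

knives


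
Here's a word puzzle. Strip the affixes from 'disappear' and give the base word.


Remove prefix 'dis' from 'disappear' to get root 'appear'.

appear


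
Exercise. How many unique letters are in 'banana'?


Unique letters in 'banana': {a, b, n} = 3 distinct letters.

3


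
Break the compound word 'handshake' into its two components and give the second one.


Split 'handshake' into 'hand' + 'shake'. The second part is 'shake'.

shake


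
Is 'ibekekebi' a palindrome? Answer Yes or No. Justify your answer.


Forward: 'ibekekebi'
Reversed: 'ibekekebi'
They are identical.

Yes


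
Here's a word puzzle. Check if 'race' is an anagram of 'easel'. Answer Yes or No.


Sorted letters of 'race': 'acer'
Sorted letters of 'easel': 'aeels'
They do not match.

No


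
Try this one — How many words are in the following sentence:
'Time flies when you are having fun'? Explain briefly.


Split into words: Time | flies | when | you | are | having | fun = 7 words.

7


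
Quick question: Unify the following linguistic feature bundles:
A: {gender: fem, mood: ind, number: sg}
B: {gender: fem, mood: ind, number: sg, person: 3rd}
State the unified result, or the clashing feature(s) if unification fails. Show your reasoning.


Compare features:
gender: A=fem vs B=fem -> unified: fem
mood: A=ind vs B=ind -> unified: ind
number: A=sg vs B=sg -> unified: sg
person: A=_ vs B=3rd -> unified: 3rd
No clashes found.

Unified: {gender: fem, mood: ind, number: sg, person: 3rd}


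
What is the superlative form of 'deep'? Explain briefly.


Apply superlative formation (add -est): 'deep' -> 'deepest'.

deepest


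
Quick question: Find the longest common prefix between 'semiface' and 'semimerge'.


Compare from the start: 4 characters match: 'semi'. Mismatch at position 5: 'f' vs 'm'.

semi


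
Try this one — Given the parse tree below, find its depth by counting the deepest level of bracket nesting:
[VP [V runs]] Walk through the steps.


Count bracket nesting levels:
'[' at pos 0: depth = 1
'[' at pos 4: depth = 2
Maximum depth reached: 2

2


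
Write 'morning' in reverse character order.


Reverse 'morning' character by character: 'gninrom'.

gninrom


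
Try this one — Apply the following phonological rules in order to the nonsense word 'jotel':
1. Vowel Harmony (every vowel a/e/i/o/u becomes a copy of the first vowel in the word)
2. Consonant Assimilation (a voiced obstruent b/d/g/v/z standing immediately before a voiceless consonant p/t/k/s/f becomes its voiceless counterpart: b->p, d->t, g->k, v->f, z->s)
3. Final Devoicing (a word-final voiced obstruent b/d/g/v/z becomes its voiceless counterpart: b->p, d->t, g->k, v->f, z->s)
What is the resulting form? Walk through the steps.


Starting form: 'jotel'
Rule 1: Vowel Harmony: all vowels become 'o' (matching first vowel). 'jotel' -> 'jotol'
Rule 2: Consonant Assimilation: no voiced obstruent (b/d/g/v/z) stands immediately before a voiceless consonant (p/t/k/s/f). No change.
Rule 3: Final Devoicing: final consonant 'l' is not one of the voiced obstruents b/d/g/v/z. No change.
Final form: 'jotol'

jotol


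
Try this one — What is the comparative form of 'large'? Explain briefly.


Apply comparative formation (ends in e: add -r): 'large' -> 'larger'.

larger


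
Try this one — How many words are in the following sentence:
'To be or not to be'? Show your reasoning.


Split into words: To | be | or | not | to | be = 6 words.

6


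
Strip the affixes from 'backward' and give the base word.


Remove suffix '-ward' from 'backward' to get root 'back'.

back


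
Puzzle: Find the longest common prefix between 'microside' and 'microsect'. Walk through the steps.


Compare from the start: 6 characters match: 'micros'. Mismatch at position 7: 'i' vs 'e'.

micros


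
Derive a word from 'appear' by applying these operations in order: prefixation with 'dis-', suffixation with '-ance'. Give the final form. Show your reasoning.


Step 1: Add prefix 'dis-' to 'appear' = 'disappear'
Step 2: Add suffix '-ance' to 'disappear' = 'disappearance'

disappearance


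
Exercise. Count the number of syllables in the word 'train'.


Break 'train' into syllables: train -> train = 1 syllable

1 syllable


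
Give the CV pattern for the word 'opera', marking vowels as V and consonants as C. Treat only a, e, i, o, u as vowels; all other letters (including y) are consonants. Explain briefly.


Letter mapping: o = V, p = C, e = V, r = C, a = V.

VCVCV


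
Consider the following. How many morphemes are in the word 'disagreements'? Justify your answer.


Decomposition: dis- (prefix) + agree (root) + -ment (suffix) + -s (plural) = 4 morpheme(s)

4 morphemes


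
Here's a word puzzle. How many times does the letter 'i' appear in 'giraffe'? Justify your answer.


Letter 'i' in 'giraffe': found at position(s) 2 = 1 occurrence(s).

1


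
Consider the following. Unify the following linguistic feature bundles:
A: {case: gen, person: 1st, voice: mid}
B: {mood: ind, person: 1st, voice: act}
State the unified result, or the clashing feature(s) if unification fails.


Compare features:
case: A=gen vs B=_ -> unified: gen
mood: A=_ vs B=ind -> unified: ind
person: A=1st vs B=1st -> unified: 1st
voice: A=mid vs B=act -> CLASH
Clash detected on feature 'voice' (mid vs act); unification fails.

CLASH on 'voice' (mid vs act)


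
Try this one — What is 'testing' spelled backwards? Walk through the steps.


Reverse 'testing' character by character: 'gnitset'.

gnitset


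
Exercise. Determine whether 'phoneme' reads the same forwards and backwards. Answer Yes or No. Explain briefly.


Forward: 'phoneme'
Reversed: 'emenohp'
They differ.

No


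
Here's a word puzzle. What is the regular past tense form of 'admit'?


Apply rule: Double final consonant and add -ed. 'admit' becomes 'admitted'.

admitted


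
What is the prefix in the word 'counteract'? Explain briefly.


The word 'counteract' = 'counter' (prefix) + 'act' (root). The prefix is 'counter'.

counter


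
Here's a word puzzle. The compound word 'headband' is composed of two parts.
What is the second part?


Split 'headband' into 'head' + 'band'. The second part is 'band'.

band


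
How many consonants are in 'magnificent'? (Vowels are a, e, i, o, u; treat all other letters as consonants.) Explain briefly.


Consonants in 'magnificent': m, g, n, f, c, n, t = 7 consonants.

7


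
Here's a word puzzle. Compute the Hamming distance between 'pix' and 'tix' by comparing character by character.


Alignment:
Position 1: 'p' vs 't' = DIFFER
Position 2: 'i' vs 'i' = match
Position 3: 'x' vs 'x' = match
Total differences: 1

1


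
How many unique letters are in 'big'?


Unique letters in 'big': {b, g, i} = 3 distinct letters.

3


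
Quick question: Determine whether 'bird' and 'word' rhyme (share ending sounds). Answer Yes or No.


Rime (stressed vowel + following sounds) of 'bird': -ird = /ɜːrd/
Rime of 'word': -ord = /ɜːrd/
/ɜːrd/ and /ɜːrd/ are the same ending sound, so the words rhyme.

Yes


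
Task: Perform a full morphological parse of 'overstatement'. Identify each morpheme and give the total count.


Step 1: Identify prefix: 'over' (meaning: excessively)
Step 2: Identify root: 'state'
Step 3: Identify suffix(es): 'ment'
Decomposition: over- (prefix: excessively) + state (root) + -ment (suffix: action/result)
Total morphemes: 3

3 morphemes (over- (prefix: excessively) + state (root) + -ment (suffix: action/result))


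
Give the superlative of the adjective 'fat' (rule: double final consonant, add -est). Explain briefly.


Apply superlative formation (double final consonant, add -est): 'fat' -> 'fattest'.

fattest


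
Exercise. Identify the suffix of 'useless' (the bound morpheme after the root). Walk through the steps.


The word 'useless' = 'use' (root) + '-less' (suffix). The suffix is '-less'.

less


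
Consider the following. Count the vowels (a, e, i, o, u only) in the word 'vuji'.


Vowels in 'vuji': u, i = 2 vowels.

2


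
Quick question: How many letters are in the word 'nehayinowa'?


Spell out 'nehayinowa' and number each letter: n(1), e(2), h(3), a(4), y(5), i(6), n(7), o(8), w(9), a(10). Total: 10 letters.

10


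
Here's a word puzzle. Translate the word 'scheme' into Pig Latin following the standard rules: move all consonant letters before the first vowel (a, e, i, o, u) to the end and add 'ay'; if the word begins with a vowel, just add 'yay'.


'scheme': move consonant cluster 'sch' to end and add 'ay': 'emeschay'.

emeschay


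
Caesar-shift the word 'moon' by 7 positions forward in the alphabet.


Shift each letter by 7: m -> t, o -> v, o -> v, n -> u. Result: 'tvvu'.

tvvu


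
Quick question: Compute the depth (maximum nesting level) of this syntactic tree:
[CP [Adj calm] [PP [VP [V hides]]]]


Count bracket nesting levels:
'[' at pos 0: depth = 1
'[' at pos 4: depth = 2
'[' at pos 15: depth = 2
'[' at pos 19: depth = 3
'[' at pos 23: depth = 4
Maximum depth reached: 4

4


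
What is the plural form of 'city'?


Apply rule: Change -y to -ies (consonant + y). 'city' becomes 'cities'.

cities


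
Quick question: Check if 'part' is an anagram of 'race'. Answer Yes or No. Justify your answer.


Sorted letters of 'part': 'aprt'
Sorted letters of 'race': 'acer'
They do not match.

No


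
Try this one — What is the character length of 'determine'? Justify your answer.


Spell out 'determine' and number each letter: d(1), e(2), t(3), e(4), r(5), m(6), i(7), n(8), e(9). Total: 9 letters.

9


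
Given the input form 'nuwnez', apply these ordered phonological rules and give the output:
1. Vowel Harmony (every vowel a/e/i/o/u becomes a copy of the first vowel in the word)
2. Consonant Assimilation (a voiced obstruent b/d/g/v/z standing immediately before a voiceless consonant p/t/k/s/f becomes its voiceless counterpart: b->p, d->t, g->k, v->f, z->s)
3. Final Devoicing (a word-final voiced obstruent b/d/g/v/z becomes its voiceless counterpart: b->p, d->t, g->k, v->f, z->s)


Starting form: 'nuwnez'
Rule 1: Vowel Harmony: all vowels become 'u' (matching first vowel). 'nuwnez' -> 'nuwnuz'
Rule 2: Consonant Assimilation: no voiced obstruent (b/d/g/v/z) stands immediately before a voiceless consonant (p/t/k/s/f). No change.
Rule 3: Final Devoicing: word-final voiced obstruent 'z' becomes voiceless 's'. 'nuwnuz' -> 'nuwnus'
Final form: 'nuwnus'

nuwnus


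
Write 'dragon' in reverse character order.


Reverse 'dragon' character by character: 'nogard'.

nogard


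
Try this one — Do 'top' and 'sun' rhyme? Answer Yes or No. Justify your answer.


Rime (stressed vowel + following sounds) of 'top': -op = /ɒp/
Rime of 'sun': -un = /ʌn/
/ɒp/ and /ʌn/ are different ending sounds, so the words do not rhyme.

No
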